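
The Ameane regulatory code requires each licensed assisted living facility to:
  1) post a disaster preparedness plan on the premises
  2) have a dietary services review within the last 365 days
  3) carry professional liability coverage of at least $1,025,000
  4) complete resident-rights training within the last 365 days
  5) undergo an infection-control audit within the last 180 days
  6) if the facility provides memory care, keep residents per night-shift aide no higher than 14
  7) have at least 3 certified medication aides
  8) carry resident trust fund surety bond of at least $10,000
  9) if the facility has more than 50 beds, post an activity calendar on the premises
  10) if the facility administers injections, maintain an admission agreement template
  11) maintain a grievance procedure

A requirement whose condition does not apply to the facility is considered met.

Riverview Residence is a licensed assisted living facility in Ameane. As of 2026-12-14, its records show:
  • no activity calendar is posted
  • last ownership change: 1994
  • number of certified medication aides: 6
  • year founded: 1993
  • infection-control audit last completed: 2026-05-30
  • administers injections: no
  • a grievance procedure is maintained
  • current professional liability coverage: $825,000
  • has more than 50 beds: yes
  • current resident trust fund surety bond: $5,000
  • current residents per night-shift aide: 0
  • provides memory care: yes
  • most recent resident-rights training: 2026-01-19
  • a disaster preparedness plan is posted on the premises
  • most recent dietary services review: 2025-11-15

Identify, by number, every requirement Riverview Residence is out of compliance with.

2, 3, 5, 8, 9

1. disaster preparedness plan present → met
2. dietary services review 394 days ago vs limit 365 → not met
3. professional liability coverage $825,000 < $1,025,000 → not met
4. resident-rights training 329 days ago vs limit 365 → met
5. infection-control audit 198 days ago vs limit 180 → not met
6. condition 'provides memory care' holds; residents per night-shift aide 0 ≤ 14 → met
7. certified medication aides 6 ≥ 3 → met
8. resident trust fund surety bond $5,000 < $10,000 → not met
9. condition 'has more than 50 beds' holds; activity calendar absent → not met
10. condition 'administers injections' does not hold → requirement n/a → met
11. grievance procedure present → met
Not met: 2, 3, 5, 8, 9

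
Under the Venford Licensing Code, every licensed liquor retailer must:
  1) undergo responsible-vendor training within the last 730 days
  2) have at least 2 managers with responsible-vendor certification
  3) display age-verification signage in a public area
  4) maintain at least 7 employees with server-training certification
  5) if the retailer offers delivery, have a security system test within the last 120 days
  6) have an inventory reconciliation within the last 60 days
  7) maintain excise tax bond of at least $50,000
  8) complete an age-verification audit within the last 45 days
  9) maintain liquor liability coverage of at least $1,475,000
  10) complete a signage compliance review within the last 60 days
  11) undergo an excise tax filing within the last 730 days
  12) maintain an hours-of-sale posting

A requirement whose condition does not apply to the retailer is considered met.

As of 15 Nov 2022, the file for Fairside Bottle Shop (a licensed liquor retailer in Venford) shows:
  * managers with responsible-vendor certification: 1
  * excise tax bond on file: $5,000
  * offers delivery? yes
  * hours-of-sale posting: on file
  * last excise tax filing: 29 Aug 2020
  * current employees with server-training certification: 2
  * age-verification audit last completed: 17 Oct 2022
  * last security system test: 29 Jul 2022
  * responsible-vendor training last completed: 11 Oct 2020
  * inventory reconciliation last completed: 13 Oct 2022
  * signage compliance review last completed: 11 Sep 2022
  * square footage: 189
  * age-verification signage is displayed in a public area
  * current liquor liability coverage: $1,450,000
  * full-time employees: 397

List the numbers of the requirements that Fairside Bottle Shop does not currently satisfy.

1, 2, 4, 7, 9, 10, 11

1. responsible-vendor training 765 days ago vs limit 730 → not met
2. managers with responsible-vendor certification 1 < 2 → not met
3. age-verification signage present → met
4. employees with server-training certification 2 < 7 → not met
5. condition 'offers delivery' holds; security system test 109 days ago vs limit 120 → met
6. inventory reconciliation 33 days ago vs limit 60 → met
7. excise tax bond $5,000 < $50,000 → not met
8. age-verification audit 29 days ago vs limit 45 → met
9. liquor liability coverage $1,450,000 < $1,475,000 → not met
10. signage compliance review 65 days ago vs limit 60 → not met
11. excise tax filing 808 days ago vs limit 730 → not met
12. hours-of-sale posting present → met
Not met: 1, 2, 4, 7, 9, 10, 11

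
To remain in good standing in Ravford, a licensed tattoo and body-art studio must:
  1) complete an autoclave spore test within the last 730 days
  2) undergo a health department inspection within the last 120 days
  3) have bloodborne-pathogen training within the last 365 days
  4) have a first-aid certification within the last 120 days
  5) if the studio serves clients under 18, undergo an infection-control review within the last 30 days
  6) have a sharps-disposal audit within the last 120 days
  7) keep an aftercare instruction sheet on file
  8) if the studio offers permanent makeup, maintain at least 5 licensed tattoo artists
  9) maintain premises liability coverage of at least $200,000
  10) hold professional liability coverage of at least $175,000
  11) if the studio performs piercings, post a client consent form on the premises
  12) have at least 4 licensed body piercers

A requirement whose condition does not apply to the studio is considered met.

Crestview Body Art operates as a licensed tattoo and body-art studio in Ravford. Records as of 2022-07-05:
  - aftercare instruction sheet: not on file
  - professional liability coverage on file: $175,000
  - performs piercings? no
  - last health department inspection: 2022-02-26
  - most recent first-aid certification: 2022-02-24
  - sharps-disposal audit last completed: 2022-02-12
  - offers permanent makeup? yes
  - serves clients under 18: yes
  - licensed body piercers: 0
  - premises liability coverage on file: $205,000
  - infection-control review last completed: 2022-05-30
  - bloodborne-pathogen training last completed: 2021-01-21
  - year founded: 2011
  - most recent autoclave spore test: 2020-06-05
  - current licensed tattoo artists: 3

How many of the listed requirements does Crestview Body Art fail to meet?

9

1. autoclave spore test 760 days ago vs limit 730 → not met
2. health department inspection 129 days ago vs limit 120 → not met
3. bloodborne-pathogen training 530 days ago vs limit 365 → not met
4. first-aid certification 131 days ago vs limit 120 → not met
5. condition 'serves clients under 18' holds; infection-control review 36 days ago vs limit 30 → not met
6. sharps-disposal audit 143 days ago vs limit 120 → not met
7. aftercare instruction sheet absent → not met
8. condition 'offers permanent makeup' holds; licensed tattoo artists 3 < 5 → not met
9. premises liability coverage $205,000 ≥ $200,000 → met
10. professional liability coverage $175,000 ≥ $175,000 → met
11. condition 'performs piercings' does not hold → requirement n/a → met
12. licensed body piercers 0 < 4 → not met
Not met: 9 of 12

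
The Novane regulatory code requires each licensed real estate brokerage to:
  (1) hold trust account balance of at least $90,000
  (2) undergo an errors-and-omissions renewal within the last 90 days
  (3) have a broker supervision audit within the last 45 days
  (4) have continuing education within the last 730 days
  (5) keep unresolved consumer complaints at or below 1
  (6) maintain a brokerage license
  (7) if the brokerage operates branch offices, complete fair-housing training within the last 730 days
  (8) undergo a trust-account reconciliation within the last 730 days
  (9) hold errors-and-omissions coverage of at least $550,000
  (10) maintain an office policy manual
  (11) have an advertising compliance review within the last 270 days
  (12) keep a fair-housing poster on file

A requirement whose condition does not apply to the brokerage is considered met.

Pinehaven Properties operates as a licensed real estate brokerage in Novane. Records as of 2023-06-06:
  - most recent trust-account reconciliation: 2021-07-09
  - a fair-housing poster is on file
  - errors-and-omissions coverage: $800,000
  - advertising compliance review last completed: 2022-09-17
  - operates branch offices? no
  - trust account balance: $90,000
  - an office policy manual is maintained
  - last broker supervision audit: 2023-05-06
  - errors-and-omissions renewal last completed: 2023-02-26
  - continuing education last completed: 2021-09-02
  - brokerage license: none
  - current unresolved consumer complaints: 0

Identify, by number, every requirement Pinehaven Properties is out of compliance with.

1. trust account balance $90,000 ≥ $90,000 → met
2. errors-and-omissions renewal 100 days ago vs limit 90 → not met
3. broker supervision audit 31 days ago vs limit 45 → met
4. continuing education 642 days ago vs limit 730 → met
5. unresolved consumer complaints 0 ≤ 1 → met
6. brokerage license absent → not met
7. condition 'operates branch offices' does not hold → requirement n/a → met
8. trust-account reconciliation 697 days ago vs limit 730 → met
9. errors-and-omissions coverage $800,000 ≥ $550,000 → met
10. office policy manual present → met
11. advertising compliance review 262 days ago vs limit 270 → met
12. fair-housing poster present → met
Not met: 2, 6

2, 6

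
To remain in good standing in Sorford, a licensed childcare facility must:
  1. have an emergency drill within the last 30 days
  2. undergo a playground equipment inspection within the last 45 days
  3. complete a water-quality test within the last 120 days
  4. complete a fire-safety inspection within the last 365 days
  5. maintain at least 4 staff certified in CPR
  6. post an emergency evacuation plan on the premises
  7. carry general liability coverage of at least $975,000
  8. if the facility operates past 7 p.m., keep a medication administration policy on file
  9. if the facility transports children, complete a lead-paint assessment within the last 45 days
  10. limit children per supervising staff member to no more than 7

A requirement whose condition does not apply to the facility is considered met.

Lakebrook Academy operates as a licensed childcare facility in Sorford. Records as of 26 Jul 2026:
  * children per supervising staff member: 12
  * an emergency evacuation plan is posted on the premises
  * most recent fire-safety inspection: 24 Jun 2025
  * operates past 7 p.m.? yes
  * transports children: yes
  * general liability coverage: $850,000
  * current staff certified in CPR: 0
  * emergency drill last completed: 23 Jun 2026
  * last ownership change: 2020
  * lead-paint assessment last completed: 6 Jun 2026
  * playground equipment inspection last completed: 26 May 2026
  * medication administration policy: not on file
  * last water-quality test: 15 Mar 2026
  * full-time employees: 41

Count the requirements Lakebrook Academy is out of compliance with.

9

1. emergency drill 33 days ago vs limit 30 → not met
2. playground equipment inspection 61 days ago vs limit 45 → not met
3. water-quality test 133 days ago vs limit 120 → not met
4. fire-safety inspection 397 days ago vs limit 365 → not met
5. staff certified in CPR 0 < 4 → not met
6. emergency evacuation plan present → met
7. general liability coverage $850,000 < $975,000 → not met
8. condition 'operates past 7 p.m.' holds; medication administration policy absent → not met
9. condition 'transports children' holds; lead-paint assessment 50 days ago vs limit 45 → not met
10. children per supervising staff member 12 > 7 → not met
Not met: 9 of 10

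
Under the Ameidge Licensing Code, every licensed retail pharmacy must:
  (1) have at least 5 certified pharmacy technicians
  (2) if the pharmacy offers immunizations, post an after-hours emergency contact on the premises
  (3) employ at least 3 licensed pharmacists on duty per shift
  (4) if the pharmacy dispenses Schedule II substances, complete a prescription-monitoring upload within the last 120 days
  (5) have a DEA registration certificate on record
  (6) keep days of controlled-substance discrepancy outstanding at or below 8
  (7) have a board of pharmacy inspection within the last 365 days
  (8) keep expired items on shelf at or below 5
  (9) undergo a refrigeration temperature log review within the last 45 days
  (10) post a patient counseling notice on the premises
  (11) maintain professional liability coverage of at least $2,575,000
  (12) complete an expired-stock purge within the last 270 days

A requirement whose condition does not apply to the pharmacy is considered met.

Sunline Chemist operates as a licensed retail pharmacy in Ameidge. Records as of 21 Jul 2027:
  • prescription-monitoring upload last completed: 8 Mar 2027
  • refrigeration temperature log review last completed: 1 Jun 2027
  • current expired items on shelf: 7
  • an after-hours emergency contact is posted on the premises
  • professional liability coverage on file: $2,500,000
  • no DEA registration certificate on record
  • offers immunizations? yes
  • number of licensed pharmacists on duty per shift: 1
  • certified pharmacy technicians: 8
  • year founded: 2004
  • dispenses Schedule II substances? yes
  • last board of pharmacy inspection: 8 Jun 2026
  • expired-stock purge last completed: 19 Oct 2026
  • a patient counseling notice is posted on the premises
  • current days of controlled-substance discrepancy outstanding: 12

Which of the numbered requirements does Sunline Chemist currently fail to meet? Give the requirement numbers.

1. certified pharmacy technicians 8 ≥ 5 → met
2. condition 'offers immunizations' holds; after-hours emergency contact present → met
3. licensed pharmacists on duty per shift 1 < 3 → not met
4. condition 'dispenses Schedule II substances' holds; prescription-monitoring upload 135 days ago vs limit 120 → not met
5. DEA registration certificate absent → not met
6. days of controlled-substance discrepancy outstanding 12 > 8 → not met
7. board of pharmacy inspection 408 days ago vs limit 365 → not met
8. expired items on shelf 7 > 5 → not met
9. refrigeration temperature log review 50 days ago vs limit 45 → not met
10. patient counseling notice present → met
11. professional liability coverage $2,500,000 < $2,575,000 → not met
12. expired-stock purge 275 days ago vs limit 270 → not met
Not met: 3, 4, 5, 6, 7, 8, 9, 11, 12

3, 4, 5, 6, 7, 8, 9, 11, 12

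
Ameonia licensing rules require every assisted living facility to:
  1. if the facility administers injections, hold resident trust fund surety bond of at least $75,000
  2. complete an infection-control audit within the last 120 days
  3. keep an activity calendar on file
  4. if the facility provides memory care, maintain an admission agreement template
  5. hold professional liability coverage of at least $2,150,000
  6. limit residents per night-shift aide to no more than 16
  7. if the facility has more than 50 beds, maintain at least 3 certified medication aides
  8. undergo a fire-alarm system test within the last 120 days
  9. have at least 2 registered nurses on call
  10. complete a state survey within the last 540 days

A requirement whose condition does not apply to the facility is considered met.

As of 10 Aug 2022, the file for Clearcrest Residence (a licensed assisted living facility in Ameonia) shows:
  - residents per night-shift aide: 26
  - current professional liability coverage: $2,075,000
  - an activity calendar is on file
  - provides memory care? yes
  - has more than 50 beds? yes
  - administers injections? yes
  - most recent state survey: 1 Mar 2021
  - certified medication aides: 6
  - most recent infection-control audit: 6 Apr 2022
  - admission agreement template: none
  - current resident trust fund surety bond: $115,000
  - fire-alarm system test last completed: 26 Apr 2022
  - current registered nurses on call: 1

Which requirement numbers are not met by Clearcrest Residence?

1. condition 'administers injections' holds; resident trust fund surety bond $115,000 ≥ $75,000 → met
2. infection-control audit 126 days ago vs limit 120 → not met
3. activity calendar present → met
4. condition 'provides memory care' holds; admission agreement template absent → not met
5. professional liability coverage $2,075,000 < $2,150,000 → not met
6. residents per night-shift aide 26 > 16 → not met
7. condition 'has more than 50 beds' holds; certified medication aides 6 ≥ 3 → met
8. fire-alarm system test 106 days ago vs limit 120 → met
9. registered nurses on call 1 < 2 → not met
10. state survey 527 days ago vs limit 540 → met
Not met: 2, 4, 5, 6, 9

2, 4, 5, 6, 9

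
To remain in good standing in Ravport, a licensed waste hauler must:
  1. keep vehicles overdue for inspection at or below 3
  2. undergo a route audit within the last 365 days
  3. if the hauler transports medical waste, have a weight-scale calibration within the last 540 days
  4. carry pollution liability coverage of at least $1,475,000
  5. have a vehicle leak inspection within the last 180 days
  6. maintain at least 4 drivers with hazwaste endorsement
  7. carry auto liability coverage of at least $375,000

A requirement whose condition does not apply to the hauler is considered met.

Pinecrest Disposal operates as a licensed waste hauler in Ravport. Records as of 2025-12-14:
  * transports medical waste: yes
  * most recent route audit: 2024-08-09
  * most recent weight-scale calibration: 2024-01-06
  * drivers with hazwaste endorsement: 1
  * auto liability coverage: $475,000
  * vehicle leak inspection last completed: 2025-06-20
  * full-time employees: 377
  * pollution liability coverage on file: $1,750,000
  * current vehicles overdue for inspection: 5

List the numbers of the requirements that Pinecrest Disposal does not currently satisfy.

1, 2, 3, 6

1. vehicles overdue for inspection 5 > 3 → not met
2. route audit 492 days ago vs limit 365 → not met
3. condition 'transports medical waste' holds; weight-scale calibration 708 days ago vs limit 540 → not met
4. pollution liability coverage $1,750,000 ≥ $1,475,000 → met
5. vehicle leak inspection 177 days ago vs limit 180 → met
6. drivers with hazwaste endorsement 1 < 4 → not met
7. auto liability coverage $475,000 ≥ $375,000 → met
Not met: 1, 2, 3, 6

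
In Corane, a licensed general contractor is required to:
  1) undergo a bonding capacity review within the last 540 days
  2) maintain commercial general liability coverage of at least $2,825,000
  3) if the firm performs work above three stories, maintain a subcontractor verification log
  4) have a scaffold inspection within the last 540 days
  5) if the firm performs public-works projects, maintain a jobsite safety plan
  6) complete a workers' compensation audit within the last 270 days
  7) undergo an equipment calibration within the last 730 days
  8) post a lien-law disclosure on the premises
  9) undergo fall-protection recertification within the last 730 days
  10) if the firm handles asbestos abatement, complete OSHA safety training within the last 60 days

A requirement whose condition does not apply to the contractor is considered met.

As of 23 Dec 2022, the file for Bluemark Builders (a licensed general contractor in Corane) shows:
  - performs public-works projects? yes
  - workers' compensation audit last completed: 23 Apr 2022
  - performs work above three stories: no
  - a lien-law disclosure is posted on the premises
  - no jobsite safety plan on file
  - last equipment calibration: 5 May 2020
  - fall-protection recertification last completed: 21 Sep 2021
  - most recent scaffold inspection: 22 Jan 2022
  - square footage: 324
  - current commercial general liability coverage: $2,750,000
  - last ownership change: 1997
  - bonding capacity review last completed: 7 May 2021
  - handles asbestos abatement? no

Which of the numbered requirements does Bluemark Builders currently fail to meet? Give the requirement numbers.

1. bonding capacity review 595 days ago vs limit 540 → not met
2. commercial general liability coverage $2,750,000 < $2,825,000 → not met
3. condition 'performs work above three stories' does not hold → requirement n/a → met
4. scaffold inspection 335 days ago vs limit 540 → met
5. condition 'performs public-works projects' holds; jobsite safety plan absent → not met
6. workers' compensation audit 244 days ago vs limit 270 → met
7. equipment calibration 962 days ago vs limit 730 → not met
8. lien-law disclosure present → met
9. fall-protection recertification 458 days ago vs limit 730 → met
10. condition 'handles asbestos abatement' does not hold → requirement n/a → met
Not met: 1, 2, 5, 7

1, 2, 5, 7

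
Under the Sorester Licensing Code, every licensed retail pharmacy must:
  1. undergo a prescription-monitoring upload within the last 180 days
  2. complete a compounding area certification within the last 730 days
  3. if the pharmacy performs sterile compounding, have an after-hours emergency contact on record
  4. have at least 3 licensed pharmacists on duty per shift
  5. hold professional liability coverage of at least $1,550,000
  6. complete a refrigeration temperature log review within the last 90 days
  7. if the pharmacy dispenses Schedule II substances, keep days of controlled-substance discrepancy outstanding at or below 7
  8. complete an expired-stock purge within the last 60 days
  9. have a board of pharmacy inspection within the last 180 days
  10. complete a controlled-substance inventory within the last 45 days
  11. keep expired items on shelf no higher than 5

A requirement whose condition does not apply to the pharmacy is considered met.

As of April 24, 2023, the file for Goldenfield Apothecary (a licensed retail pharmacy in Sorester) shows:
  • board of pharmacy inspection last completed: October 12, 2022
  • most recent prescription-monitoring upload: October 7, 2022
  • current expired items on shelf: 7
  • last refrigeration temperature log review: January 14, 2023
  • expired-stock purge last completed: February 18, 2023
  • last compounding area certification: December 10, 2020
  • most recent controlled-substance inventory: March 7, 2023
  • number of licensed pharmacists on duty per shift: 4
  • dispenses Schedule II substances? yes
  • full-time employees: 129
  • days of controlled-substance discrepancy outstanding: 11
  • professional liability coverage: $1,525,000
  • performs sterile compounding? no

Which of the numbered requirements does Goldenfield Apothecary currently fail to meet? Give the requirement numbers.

1. prescription-monitoring upload 199 days ago vs limit 180 → not met
2. compounding area certification 865 days ago vs limit 730 → not met
3. condition 'performs sterile compounding' does not hold → requirement n/a → met
4. licensed pharmacists on duty per shift 4 ≥ 3 → met
5. professional liability coverage $1,525,000 < $1,550,000 → not met
6. refrigeration temperature log review 100 days ago vs limit 90 → not met
7. condition 'dispenses Schedule II substances' holds; days of controlled-substance discrepancy outstanding 11 > 7 → not met
8. expired-stock purge 65 days ago vs limit 60 → not met
9. board of pharmacy inspection 194 days ago vs limit 180 → not met
10. controlled-substance inventory 48 days ago vs limit 45 → not met
11. expired items on shelf 7 > 5 → not met
Not met: 1, 2, 5, 6, 7, 8, 9, 10, 11

1, 2, 5, 6, 7, 8, 9, 10, 11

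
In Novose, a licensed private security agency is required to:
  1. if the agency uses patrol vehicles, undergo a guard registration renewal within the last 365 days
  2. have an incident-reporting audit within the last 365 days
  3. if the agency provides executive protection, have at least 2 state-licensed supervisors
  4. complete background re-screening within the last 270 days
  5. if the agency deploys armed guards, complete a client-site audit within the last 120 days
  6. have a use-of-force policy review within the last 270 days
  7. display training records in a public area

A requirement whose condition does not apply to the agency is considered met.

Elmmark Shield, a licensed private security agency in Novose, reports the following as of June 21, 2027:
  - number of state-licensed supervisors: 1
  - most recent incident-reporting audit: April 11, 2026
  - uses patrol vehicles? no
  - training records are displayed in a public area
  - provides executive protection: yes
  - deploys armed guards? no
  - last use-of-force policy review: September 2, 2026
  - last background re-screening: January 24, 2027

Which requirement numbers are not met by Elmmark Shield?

1. condition 'uses patrol vehicles' does not hold → requirement n/a → met
2. incident-reporting audit 436 days ago vs limit 365 → not met
3. condition 'provides executive protection' holds; state-licensed supervisors 1 < 2 → not met
4. background re-screening 148 days ago vs limit 270 → met
5. condition 'deploys armed guards' does not hold → requirement n/a → met
6. use-of-force policy review 292 days ago vs limit 270 → not met
7. training records present → met
Not met: 2, 3, 6

2, 3, 6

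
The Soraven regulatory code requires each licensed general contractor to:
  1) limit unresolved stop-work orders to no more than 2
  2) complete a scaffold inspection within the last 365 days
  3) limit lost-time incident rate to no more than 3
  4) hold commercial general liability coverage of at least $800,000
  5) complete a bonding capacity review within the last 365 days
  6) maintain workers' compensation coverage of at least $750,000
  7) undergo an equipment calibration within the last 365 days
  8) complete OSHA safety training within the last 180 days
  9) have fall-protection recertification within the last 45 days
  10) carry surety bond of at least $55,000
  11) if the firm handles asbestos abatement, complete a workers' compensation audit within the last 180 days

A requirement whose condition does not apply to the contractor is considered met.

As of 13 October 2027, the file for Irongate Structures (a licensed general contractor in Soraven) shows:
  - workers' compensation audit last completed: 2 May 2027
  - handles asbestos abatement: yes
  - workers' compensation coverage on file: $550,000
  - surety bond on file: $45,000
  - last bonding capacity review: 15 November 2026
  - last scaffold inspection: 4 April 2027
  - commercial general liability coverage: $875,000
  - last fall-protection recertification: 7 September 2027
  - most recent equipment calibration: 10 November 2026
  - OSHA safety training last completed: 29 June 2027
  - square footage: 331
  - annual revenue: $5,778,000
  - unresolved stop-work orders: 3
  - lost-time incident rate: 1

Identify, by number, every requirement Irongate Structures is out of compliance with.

1, 6, 10

1. unresolved stop-work orders 3 > 2 → not met
2. scaffold inspection 192 days ago vs limit 365 → met
3. lost-time incident rate 1 ≤ 3 → met
4. commercial general liability coverage $875,000 ≥ $800,000 → met
5. bonding capacity review 332 days ago vs limit 365 → met
6. workers' compensation coverage $550,000 < $750,000 → not met
7. equipment calibration 337 days ago vs limit 365 → met
8. OSHA safety training 106 days ago vs limit 180 → met
9. fall-protection recertification 36 days ago vs limit 45 → met
10. surety bond $45,000 < $55,000 → not met
11. condition 'handles asbestos abatement' holds; workers' compensation audit 164 days ago vs limit 180 → met
Not met: 1, 6, 10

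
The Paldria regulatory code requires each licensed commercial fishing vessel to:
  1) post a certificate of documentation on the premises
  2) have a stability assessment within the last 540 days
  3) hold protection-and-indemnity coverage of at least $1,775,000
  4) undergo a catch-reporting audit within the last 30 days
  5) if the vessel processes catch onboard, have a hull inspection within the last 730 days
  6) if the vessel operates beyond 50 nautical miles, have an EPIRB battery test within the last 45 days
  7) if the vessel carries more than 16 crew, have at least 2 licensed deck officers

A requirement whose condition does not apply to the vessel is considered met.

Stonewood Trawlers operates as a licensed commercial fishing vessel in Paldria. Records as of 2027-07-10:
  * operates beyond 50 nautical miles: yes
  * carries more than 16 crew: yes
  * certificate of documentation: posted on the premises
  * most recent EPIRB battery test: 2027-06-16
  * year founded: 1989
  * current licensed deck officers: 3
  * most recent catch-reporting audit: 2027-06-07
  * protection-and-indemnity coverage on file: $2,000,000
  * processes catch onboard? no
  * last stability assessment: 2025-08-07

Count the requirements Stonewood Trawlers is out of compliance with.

1. certificate of documentation present → met
2. stability assessment 702 days ago vs limit 540 → not met
3. protection-and-indemnity coverage $2,000,000 ≥ $1,775,000 → met
4. catch-reporting audit 33 days ago vs limit 30 → not met
5. condition 'processes catch onboard' does not hold → requirement n/a → met
6. condition 'operates beyond 50 nautical miles' holds; EPIRB battery test 24 days ago vs limit 45 → met
7. condition 'carries more than 16 crew' holds; licensed deck officers 3 ≥ 2 → met
Not met: 2 of 7

2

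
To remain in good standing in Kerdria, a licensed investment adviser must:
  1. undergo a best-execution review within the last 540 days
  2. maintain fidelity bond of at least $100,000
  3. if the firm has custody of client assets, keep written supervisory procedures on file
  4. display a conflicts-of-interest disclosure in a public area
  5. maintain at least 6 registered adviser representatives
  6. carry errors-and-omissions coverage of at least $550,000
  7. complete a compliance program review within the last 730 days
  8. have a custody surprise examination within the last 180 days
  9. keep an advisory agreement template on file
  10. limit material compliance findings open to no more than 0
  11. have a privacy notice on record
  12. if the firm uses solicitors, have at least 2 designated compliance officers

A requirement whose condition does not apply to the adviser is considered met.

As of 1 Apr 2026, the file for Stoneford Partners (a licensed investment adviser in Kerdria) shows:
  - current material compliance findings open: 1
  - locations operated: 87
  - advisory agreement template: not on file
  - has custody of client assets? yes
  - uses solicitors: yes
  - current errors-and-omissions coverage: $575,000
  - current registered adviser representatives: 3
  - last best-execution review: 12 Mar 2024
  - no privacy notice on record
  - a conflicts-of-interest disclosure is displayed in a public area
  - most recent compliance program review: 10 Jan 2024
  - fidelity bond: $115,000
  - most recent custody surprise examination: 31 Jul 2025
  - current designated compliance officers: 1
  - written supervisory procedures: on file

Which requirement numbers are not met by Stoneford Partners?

1. best-execution review 750 days ago vs limit 540 → not met
2. fidelity bond $115,000 ≥ $100,000 → met
3. condition 'has custody of client assets' holds; written supervisory procedures present → met
4. conflicts-of-interest disclosure present → met
5. registered adviser representatives 3 < 6 → not met
6. errors-and-omissions coverage $575,000 ≥ $550,000 → met
7. compliance program review 812 days ago vs limit 730 → not met
8. custody surprise examination 244 days ago vs limit 180 → not met
9. advisory agreement template absent → not met
10. material compliance findings open 1 > 0 → not met
11. privacy notice absent → not met
12. condition 'uses solicitors' holds; designated compliance officers 1 < 2 → not met
Not met: 1, 5, 7, 8, 9, 10, 11, 12

1, 5, 7, 8, 9, 10, 11, 12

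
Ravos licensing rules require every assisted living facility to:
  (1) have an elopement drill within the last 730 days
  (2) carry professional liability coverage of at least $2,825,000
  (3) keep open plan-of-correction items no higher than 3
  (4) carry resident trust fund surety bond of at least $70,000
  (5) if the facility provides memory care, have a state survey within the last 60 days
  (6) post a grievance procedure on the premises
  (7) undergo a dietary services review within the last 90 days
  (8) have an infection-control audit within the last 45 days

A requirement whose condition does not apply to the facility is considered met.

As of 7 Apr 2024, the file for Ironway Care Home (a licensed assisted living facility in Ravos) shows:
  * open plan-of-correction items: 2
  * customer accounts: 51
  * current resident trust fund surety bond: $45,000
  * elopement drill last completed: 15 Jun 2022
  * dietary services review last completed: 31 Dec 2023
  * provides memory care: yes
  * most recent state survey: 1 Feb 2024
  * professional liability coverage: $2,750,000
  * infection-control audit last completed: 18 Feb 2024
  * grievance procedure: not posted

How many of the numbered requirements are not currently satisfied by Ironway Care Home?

1. elopement drill 662 days ago vs limit 730 → met
2. professional liability coverage $2,750,000 < $2,825,000 → not met
3. open plan-of-correction items 2 ≤ 3 → met
4. resident trust fund surety bond $45,000 < $70,000 → not met
5. condition 'provides memory care' holds; state survey 66 days ago vs limit 60 → not met
6. grievance procedure absent → not met
7. dietary services review 98 days ago vs limit 90 → not met
8. infection-control audit 49 days ago vs limit 45 → not met
Not met: 6 of 8

6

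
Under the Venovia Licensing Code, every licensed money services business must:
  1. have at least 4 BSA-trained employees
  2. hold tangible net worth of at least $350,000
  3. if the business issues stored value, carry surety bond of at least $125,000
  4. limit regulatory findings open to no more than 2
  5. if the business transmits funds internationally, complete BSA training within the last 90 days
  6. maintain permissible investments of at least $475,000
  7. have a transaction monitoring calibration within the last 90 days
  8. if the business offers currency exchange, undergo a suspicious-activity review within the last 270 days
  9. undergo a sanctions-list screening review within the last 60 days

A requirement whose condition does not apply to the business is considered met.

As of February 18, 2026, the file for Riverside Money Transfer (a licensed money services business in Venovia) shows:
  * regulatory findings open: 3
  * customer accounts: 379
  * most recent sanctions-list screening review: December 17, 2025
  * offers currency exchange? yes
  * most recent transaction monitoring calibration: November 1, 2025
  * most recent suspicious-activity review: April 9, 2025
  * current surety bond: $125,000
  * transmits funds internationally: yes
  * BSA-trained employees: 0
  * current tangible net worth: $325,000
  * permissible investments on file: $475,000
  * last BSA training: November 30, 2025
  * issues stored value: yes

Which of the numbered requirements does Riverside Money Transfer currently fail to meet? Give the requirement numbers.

1. BSA-trained employees 0 < 4 → not met
2. tangible net worth $325,000 < $350,000 → not met
3. condition 'issues stored value' holds; surety bond $125,000 ≥ $125,000 → met
4. regulatory findings open 3 > 2 → not met
5. condition 'transmits funds internationally' holds; BSA training 80 days ago vs limit 90 → met
6. permissible investments $475,000 ≥ $475,000 → met
7. transaction monitoring calibration 109 days ago vs limit 90 → not met
8. condition 'offers currency exchange' holds; suspicious-activity review 315 days ago vs limit 270 → not met
9. sanctions-list screening review 63 days ago vs limit 60 → not met
Not met: 1, 2, 4, 7, 8, 9

1, 2, 4, 7, 8, 9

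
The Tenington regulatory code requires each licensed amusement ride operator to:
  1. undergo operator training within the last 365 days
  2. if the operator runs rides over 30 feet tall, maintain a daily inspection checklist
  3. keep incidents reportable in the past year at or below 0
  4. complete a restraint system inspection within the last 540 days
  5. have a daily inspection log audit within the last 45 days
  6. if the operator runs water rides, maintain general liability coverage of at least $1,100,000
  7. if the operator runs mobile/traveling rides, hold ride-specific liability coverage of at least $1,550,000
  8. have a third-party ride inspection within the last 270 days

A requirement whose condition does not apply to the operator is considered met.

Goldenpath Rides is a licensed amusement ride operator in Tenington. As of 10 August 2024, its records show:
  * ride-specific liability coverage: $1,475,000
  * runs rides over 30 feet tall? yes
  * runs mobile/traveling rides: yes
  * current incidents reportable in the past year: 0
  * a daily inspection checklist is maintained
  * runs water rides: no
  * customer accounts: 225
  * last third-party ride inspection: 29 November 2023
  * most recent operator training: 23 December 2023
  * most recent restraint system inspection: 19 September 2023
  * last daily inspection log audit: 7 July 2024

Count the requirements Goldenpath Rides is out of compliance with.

1

1. operator training 231 days ago vs limit 365 → met
2. condition 'runs rides over 30 feet tall' holds; daily inspection checklist present → met
3. incidents reportable in the past year 0 ≤ 0 → met
4. restraint system inspection 326 days ago vs limit 540 → met
5. daily inspection log audit 34 days ago vs limit 45 → met
6. condition 'runs water rides' does not hold → requirement n/a → met
7. condition 'runs mobile/traveling rides' holds; ride-specific liability coverage $1,475,000 < $1,550,000 → not met
8. third-party ride inspection 255 days ago vs limit 270 → met
Not met: 1 of 8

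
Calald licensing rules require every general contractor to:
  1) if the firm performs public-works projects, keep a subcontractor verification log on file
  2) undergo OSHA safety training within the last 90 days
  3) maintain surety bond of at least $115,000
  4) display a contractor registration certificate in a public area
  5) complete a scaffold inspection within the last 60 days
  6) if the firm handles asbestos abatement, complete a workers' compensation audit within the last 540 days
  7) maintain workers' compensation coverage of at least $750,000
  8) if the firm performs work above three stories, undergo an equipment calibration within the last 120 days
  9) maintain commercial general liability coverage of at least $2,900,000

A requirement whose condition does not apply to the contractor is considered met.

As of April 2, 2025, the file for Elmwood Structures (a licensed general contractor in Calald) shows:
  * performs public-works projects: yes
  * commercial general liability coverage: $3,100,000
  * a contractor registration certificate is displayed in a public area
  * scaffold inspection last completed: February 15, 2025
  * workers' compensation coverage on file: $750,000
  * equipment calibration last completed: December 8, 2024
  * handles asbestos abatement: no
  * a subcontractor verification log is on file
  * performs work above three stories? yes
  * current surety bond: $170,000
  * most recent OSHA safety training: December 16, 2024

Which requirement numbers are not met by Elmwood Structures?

1. condition 'performs public-works projects' holds; subcontractor verification log present → met
2. OSHA safety training 107 days ago vs limit 90 → not met
3. surety bond $170,000 ≥ $115,000 → met
4. contractor registration certificate present → met
5. scaffold inspection 46 days ago vs limit 60 → met
6. condition 'handles asbestos abatement' does not hold → requirement n/a → met
7. workers' compensation coverage $750,000 ≥ $750,000 → met
8. condition 'performs work above three stories' holds; equipment calibration 115 days ago vs limit 120 → met
9. commercial general liability coverage $3,100,000 ≥ $2,900,000 → met
Not met: 2

2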